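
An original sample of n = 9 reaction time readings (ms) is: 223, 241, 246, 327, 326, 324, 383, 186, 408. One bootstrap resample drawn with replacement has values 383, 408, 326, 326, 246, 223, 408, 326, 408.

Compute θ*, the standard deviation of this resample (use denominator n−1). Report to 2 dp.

θ* = 69.67

Mean = 339.3333; sum of squared deviations = 38830.0000
s² = 38830.0000 / 8 = 4853.7500
s = √4853.7500 = 69.67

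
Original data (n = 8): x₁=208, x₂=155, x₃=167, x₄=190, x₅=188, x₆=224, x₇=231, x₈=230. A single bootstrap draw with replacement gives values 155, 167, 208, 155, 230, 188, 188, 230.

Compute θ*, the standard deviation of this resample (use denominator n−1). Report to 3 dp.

θ* = 30.498

Mean = 190.1250; sum of squared deviations = 6510.8750
s² = 6510.8750 / 7 = 930.1250
s = √930.1250 = 30.498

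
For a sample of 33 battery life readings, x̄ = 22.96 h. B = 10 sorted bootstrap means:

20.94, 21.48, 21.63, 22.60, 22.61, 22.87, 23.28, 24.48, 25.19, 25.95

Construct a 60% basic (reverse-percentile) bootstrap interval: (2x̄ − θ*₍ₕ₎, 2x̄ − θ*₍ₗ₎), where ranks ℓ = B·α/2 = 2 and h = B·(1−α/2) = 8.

Percentile endpoints at ranks 2 and 8: θ*₍2₎ = 21.48, θ*₍8₎ = 24.48.
Basic interval reflects these around x̄:
  lower = 2 × 22.96 − 24.48 = 21.44
  upper = 2 × 22.96 − 21.48 = 24.44

(21.44, 24.44)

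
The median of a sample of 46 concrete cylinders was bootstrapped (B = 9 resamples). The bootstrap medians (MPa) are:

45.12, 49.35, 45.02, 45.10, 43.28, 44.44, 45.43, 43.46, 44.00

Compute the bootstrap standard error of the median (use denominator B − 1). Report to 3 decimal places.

Bootstrap SE is the standard deviation of the 9 replicate medians.
Mean of replicates: (45.12 + 49.35 + 45.02 + 45.10 + 43.28 + 44.44 + 45.43 + 43.46 + 44.00) / 9 = 405.2000 / 9 = 45.0222
Sum of squared deviations: (+0.0978)² + (+4.3278)² + (−0.0022)² + (+0.0778)² + (−1.7422)² + (−0.5822)² + (+0.4078)² + (−1.5622)² + (−1.0222)² = 25.7714
Variance = 25.7714 / 8 = 3.2214
SE* = √3.2214

SE* = 1.795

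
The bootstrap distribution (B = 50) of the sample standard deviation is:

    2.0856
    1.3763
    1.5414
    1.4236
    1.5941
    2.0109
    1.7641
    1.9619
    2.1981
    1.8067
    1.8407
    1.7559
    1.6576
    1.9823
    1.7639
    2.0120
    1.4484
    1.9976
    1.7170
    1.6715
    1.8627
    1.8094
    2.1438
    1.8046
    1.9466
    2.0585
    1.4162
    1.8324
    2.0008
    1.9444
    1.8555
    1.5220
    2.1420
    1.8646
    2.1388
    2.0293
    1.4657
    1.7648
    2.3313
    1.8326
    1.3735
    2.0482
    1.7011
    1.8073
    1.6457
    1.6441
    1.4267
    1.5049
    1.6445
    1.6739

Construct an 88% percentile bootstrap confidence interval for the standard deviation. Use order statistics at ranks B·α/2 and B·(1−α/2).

(1.4162, 2.1420)

Sorted replicates: 1.3735, 1.3763, 1.4162, 1.4236, 1.4267, 1.4484, 1.4657, 1.5049, 1.5220, 1.5414, 1.5941, 1.6441, 1.6445, 1.6457, 1.6576, 1.6715, 1.6739, 1.7011, 1.7170, 1.7559, 1.7639, 1.7641, 1.7648, 1.8046, 1.8067, 1.8073, 1.8094, 1.8324, 1.8326, 1.8407, 1.8555, 1.8627, 1.8646, 1.9444, 1.9466, 1.9619, 1.9823, 1.9976, 2.0008, 2.0109, 2.0120, 2.0293, 2.0482, 2.0585, 2.0856, 2.1388, 2.1420, 2.1438, 2.1981, 2.3313
α = 0.12; lower rank = 50 × 0.060 = 3; upper rank = 50 × 0.940 = 47.
The 3rd smallest replicate is 1.4162; the 47th is 2.1420.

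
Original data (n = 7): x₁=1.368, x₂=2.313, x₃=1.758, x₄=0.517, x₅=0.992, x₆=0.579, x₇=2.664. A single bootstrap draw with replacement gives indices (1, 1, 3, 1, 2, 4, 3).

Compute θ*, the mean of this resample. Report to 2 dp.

Resample values: 1.368, 1.368, 1.758, 1.368, 2.313, 0.517, 1.758.
Mean = (1.368 + 1.368 + 1.758 + 1.368 + 2.313 + 0.517 + 1.758) / 7 = 10.4500 / 7 = 1.49

θ* = 1.49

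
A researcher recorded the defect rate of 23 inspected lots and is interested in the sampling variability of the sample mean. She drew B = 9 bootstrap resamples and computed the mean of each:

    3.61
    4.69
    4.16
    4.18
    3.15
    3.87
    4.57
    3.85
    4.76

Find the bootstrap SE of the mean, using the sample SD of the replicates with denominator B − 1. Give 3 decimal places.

Bootstrap SE is the standard deviation of the 9 replicate means.
Mean of replicates: (3.61 + 4.69 + 4.16 + 4.18 + 3.15 + 3.87 + 4.57 + 3.85 + 4.76) / 9 = 36.8400 / 9 = 4.0933
Sum of squared deviations: (−0.4833)² + (+0.5967)² + (+0.0667)² + (+0.0867)² + (−0.9433)² + (−0.2233)² + (+0.4767)² + (−0.2433)² + (+0.6667)² = 2.2722
Variance = 2.2722 / 8 = 0.2840
SE* = √0.2840

SE* = 0.533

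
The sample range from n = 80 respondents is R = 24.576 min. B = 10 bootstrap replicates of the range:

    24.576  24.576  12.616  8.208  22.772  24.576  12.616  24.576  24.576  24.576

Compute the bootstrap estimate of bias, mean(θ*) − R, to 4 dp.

bias = −4.2092

mean(θ*) = (24.576 + 24.576 + 12.616 + 8.208 + 22.772 + 24.576 + 12.616 + 24.576 + 24.576 + 24.576) / 10 = 20.36680
bias = 20.36680 − 24.576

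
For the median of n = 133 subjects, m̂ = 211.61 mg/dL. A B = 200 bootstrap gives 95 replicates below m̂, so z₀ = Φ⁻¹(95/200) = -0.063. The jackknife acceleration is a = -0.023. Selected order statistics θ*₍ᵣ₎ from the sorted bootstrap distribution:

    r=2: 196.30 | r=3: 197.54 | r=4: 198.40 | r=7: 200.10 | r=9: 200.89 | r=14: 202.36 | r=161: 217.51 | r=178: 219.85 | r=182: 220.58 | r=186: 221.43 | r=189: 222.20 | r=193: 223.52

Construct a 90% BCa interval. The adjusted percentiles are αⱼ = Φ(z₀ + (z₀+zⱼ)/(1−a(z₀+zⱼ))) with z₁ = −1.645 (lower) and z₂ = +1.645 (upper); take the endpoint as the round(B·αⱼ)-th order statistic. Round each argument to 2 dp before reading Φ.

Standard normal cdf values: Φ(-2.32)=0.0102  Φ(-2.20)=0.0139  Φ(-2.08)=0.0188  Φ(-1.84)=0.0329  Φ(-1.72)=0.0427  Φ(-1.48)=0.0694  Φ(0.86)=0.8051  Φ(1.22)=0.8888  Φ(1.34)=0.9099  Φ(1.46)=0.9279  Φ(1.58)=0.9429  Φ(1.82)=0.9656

(200.10, 221.43)

Lower: z₀ + z₁ = -0.063 + (-1.645) = -1.708; 1 − a(z₀+z₁) = 1 − (-0.023)(-1.708) = 0.9607; argument = -0.063 + (-1.708)/0.9607 = -1.8408 → -1.84.
α₁ = Φ(-1.84) = 0.0329; rank = round(200 × 0.0329) = 7; θ*₍7₎ = 200.10.
Upper: z₀ + z₂ = 1.582; 1 − a(z₀+z₂) = 1.0364; argument = 1.4635 → 1.46; α₂ = 0.9279; rank = 186; θ*₍186₎ = 221.43.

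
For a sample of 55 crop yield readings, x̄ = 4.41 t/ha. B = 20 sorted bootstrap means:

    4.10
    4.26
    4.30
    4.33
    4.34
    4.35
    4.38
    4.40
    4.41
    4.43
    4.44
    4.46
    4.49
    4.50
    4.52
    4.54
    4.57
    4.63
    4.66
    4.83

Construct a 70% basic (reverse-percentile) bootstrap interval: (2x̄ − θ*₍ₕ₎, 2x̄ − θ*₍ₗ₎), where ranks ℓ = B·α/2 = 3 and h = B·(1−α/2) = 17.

(4.25, 4.52)

Percentile endpoints at ranks 3 and 17: θ*₍3₎ = 4.30, θ*₍17₎ = 4.57.
Basic interval reflects these around x̄:
  lower = 2 × 4.41 − 4.57 = 4.25
  upper = 2 × 4.41 − 4.30 = 4.52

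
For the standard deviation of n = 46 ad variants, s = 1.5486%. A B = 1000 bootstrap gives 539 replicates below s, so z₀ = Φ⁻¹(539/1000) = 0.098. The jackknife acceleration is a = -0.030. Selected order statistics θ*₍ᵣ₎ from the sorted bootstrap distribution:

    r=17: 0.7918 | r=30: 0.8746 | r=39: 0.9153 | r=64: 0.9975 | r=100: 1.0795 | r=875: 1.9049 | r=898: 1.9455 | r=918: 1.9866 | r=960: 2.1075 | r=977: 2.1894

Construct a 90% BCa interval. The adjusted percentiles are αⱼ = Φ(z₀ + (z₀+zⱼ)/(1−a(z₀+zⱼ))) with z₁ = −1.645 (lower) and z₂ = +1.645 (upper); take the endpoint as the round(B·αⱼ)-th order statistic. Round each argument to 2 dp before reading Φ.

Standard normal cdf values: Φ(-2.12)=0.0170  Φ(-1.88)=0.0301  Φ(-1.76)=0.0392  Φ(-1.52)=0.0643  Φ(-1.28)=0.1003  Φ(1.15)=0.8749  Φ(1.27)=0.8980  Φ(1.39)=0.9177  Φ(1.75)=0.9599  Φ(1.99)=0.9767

Lower: z₀ + z₁ = 0.098 + (-1.645) = -1.547; 1 − a(z₀+z₁) = 1 − (-0.030)(-1.547) = 0.9536; argument = 0.098 + (-1.547)/0.9536 = -1.5243 → -1.52.
α₁ = Φ(-1.52) = 0.0643; rank = round(1000 × 0.0643) = 64; θ*₍64₎ = 0.9975.
Upper: z₀ + z₂ = 1.743; 1 − a(z₀+z₂) = 1.0523; argument = 1.7544 → 1.75; α₂ = 0.9599; rank = 960; θ*₍960₎ = 2.1075.

(0.9975, 2.1075)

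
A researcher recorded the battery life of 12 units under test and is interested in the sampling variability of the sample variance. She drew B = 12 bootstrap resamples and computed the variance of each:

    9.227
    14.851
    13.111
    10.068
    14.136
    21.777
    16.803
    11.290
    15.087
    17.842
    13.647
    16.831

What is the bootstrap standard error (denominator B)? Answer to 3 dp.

SE* = 3.364

Bootstrap SE is the standard deviation of the 12 replicate variances.
Mean of replicates: (9.227 + 14.851 + 13.111 + 10.068 + 14.136 + 21.777 + 16.803 + 11.290 + 15.087 + 17.842 + 13.647 + 16.831) / 12 = 174.6700 / 12 = 14.5558
Sum of squared deviations: (−5.3288)² + (+0.2952)² + (−1.4448)² + (−4.4878)² + (−0.4198)² + (+7.2212)² + (+2.2472)² + (−3.2658)² + (+0.5312)² + (+3.2862)² + (−0.9088)² + (+2.2752)² = 135.8321
Variance = 135.8321 / 12 = 11.3193
SE* = √11.3193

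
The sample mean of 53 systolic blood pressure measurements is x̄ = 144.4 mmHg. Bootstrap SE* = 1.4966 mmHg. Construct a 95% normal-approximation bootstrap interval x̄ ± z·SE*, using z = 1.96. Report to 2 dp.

Margin = 1.96 × 1.4966 = 2.933
Interval: 144.4 ± 2.933

(141.47, 147.33)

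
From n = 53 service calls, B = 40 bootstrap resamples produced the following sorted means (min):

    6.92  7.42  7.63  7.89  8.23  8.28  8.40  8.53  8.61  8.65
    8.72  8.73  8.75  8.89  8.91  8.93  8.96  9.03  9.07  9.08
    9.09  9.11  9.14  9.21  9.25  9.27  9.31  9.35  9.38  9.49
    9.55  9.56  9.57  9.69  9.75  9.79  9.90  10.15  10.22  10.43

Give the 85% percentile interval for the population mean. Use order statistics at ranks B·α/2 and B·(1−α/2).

(7.63, 9.90)

α = 0.15; lower rank = 40 × 0.075 = 3; upper rank = 40 × 0.925 = 37.
The 3rd smallest replicate is 7.63; the 37th is 9.90.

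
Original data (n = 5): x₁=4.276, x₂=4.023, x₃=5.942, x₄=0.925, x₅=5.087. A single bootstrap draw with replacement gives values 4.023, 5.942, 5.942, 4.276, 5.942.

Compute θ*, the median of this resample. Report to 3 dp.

Sorted: 4.023, 4.276, 5.942, 5.942, 5.942
Median = middle value = 5.942

θ* = 5.942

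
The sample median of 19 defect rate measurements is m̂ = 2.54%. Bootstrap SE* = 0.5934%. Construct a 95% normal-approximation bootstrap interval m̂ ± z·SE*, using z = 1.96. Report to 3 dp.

Margin = 1.96 × 0.5934 = 1.1631
Interval: 2.54 ± 1.1631

(1.377, 3.703)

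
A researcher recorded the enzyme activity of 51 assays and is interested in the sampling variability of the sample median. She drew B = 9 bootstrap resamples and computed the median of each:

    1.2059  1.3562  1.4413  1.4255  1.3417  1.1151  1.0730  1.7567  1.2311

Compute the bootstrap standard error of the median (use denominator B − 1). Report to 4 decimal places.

SE* = 0.2067

Bootstrap SE is the standard deviation of the 9 replicate medians.
Mean of replicates: (1.2059 + 1.3562 + 1.4413 + 1.4255 + 1.3417 + 1.1151 + 1.0730 + 1.7567 + 1.2311) / 9 = 11.94650 / 9 = 1.32739
Sum of squared deviations: (−0.12149)² + (+0.02881)² + (+0.11391)² + (+0.09811)² + (+0.01431)² + (−0.21229)² + (−0.25439)² + (+0.42931)² + (−0.09629)² = 0.34176
Variance = 0.34176 / 8 = 0.04272
SE* = √0.04272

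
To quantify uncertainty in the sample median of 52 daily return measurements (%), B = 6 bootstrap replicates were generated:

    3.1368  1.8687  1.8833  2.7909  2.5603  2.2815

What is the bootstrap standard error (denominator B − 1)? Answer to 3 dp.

Bootstrap SE is the standard deviation of the 6 replicate medians.
Mean of replicates: (3.1368 + 1.8687 + 1.8833 + 2.7909 + 2.5603 + 2.2815) / 6 = 14.52150 / 6 = 2.42025
Sum of squared deviations: (+0.71655)² + (−0.55155)² + (−0.53695)² + (+0.37065)² + (+0.14005)² + (−0.13875)² = 1.28221
Variance = 1.28221 / 5 = 0.25644
SE* = √0.25644

SE* = 0.506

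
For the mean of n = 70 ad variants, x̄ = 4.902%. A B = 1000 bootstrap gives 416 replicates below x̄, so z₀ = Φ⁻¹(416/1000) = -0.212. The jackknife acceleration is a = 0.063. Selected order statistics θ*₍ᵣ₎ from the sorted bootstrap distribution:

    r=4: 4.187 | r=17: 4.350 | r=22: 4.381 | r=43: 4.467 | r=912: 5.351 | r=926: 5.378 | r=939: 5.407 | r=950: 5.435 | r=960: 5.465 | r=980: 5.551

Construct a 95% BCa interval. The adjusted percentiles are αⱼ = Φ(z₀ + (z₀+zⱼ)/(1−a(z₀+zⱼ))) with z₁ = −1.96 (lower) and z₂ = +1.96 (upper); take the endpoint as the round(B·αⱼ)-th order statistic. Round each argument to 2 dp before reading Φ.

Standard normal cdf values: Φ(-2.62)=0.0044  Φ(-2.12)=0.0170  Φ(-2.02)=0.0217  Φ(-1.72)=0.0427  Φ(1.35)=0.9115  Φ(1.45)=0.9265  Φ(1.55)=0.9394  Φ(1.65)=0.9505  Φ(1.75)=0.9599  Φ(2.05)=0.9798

Lower: z₀ + z₁ = -0.212 + (-1.960) = -2.172; 1 − a(z₀+z₁) = 1 − (0.063)(-2.172) = 1.1368; argument = -0.212 + (-2.172)/1.1368 = -2.1226 → -2.12.
α₁ = Φ(-2.12) = 0.0170; rank = round(1000 × 0.0170) = 17; θ*₍17₎ = 4.350.
Upper: z₀ + z₂ = 1.748; 1 − a(z₀+z₂) = 0.8899; argument = 1.7523 → 1.75; α₂ = 0.9599; rank = 960; θ*₍960₎ = 5.465.

(4.350, 5.465)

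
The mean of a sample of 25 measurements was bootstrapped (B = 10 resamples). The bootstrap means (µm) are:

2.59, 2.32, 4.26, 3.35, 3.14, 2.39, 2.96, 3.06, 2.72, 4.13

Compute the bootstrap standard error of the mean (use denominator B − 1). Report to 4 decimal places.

Bootstrap SE is the standard deviation of the 10 replicate means.
Mean of replicates: (2.59 + 2.32 + 4.26 + 3.35 + 3.14 + 2.39 + 2.96 + 3.06 + 2.72 + 4.13) / 10 = 30.92000 / 10 = 3.09200
Sum of squared deviations: (−0.50200)² + (−0.77200)² + (+1.16800)² + (+0.25800)² + (+0.04800)² + (−0.70200)² + (−0.13200)² + (−0.03200)² + (−0.37200)² + (+1.03800)² = 4.00816
Variance = 4.00816 / 9 = 0.44535
SE* = √0.44535

SE* = 0.6673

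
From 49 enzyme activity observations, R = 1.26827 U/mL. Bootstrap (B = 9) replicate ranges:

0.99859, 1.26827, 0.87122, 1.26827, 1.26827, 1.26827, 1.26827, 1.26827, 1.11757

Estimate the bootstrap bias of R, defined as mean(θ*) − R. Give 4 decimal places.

bias = −0.0908

mean(θ*) = (0.99859 + 1.26827 + 0.87122 + 1.26827 + 1.26827 + 1.26827 + 1.26827 + 1.26827 + 1.11757) / 9 = 1.17744
bias = 1.17744 − 1.26827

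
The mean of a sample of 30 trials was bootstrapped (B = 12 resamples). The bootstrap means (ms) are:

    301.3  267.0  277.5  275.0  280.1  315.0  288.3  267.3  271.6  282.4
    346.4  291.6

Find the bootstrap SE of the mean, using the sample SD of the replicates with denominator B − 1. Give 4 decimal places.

SE* = 23.0341

Bootstrap SE is the standard deviation of the 12 replicate means.
Mean of replicates: (301.3 + 267.0 + 277.5 + 275.0 + 280.1 + 315.0 + 288.3 + 267.3 + 271.6 + 282.4 + 346.4 + 291.6) / 12 = 3463.50000 / 12 = 288.62500
Sum of squared deviations: (+12.67500)² + (−21.62500)² + (−11.12500)² + (−13.62500)² + (−8.52500)² + (+26.37500)² + (−0.32500)² + (−21.32500)² + (−17.02500)² + (−6.22500)² + (+57.77500)² + (+2.97500)² = 5836.28250
Variance = 5836.28250 / 11 = 530.57114
SE* = √530.57114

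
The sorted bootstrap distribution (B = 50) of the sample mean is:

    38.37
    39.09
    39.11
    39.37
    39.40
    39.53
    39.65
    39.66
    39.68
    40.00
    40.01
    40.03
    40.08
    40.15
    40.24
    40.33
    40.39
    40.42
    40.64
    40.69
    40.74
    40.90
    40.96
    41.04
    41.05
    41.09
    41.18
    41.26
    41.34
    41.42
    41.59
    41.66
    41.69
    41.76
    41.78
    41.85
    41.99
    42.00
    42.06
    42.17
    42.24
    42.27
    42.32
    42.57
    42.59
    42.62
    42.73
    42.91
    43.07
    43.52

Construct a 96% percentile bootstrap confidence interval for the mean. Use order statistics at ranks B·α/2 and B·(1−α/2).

α = 0.04; lower rank = 50 × 0.020 = 1; upper rank = 50 × 0.980 = 49.
The 1st smallest replicate is 38.37; the 49th is 43.07.

(38.37, 43.07)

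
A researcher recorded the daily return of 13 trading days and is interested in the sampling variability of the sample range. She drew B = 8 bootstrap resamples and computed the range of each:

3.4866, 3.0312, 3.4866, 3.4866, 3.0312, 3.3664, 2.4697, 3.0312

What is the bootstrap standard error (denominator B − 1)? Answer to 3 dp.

Bootstrap SE is the standard deviation of the 8 replicate ranges.
Mean of replicates: (3.4866 + 3.0312 + 3.4866 + 3.4866 + 3.0312 + 3.3664 + 2.4697 + 3.0312) / 8 = 25.38950 / 8 = 3.17369
Sum of squared deviations: (+0.31291)² + (−0.14249)² + (+0.31291)² + (+0.31291)² + (−0.14249)² + (+0.19271)² + (−0.70399)² + (−0.14249)² = 0.88739
Variance = 0.88739 / 7 = 0.12677
SE* = √0.12677

SE* = 0.356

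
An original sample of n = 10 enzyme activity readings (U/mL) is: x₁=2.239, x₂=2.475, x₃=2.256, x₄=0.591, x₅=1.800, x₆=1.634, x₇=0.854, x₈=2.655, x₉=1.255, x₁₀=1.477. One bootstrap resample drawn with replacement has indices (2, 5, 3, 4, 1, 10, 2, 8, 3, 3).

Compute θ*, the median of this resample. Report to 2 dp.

θ* = 2.26

Resample values: 2.475, 1.800, 2.256, 0.591, 2.239, 1.477, 2.475, 2.655, 2.256, 2.256.
Sorted: 0.591, 1.477, 1.800, 2.239, 2.256, 2.256, 2.256, 2.475, 2.475, 2.655
Median = average of the two middle values = 2.26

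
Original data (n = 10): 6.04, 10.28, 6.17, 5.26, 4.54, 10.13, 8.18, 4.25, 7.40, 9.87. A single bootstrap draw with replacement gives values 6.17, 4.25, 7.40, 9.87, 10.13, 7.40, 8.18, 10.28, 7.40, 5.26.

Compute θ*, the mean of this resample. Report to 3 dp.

Mean = (6.17 + 4.25 + 7.40 + 9.87 + 10.13 + 7.40 + 8.18 + 10.28 + 7.40 + 5.26) / 10 = 76.340 / 10 = 7.634

θ* = 7.634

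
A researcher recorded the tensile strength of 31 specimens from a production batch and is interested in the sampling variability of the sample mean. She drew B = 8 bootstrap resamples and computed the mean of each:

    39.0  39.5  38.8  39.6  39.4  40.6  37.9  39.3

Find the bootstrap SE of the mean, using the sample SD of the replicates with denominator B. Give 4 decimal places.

SE* = 0.7175

Bootstrap SE is the standard deviation of the 8 replicate means.
Mean of replicates: (39.0 + 39.5 + 38.8 + 39.6 + 39.4 + 40.6 + 37.9 + 39.3) / 8 = 314.10000 / 8 = 39.26250
Sum of squared deviations: (−0.26250)² + (+0.23750)² + (−0.46250)² + (+0.33750)² + (+0.13750)² + (+1.33750)² + (−1.36250)² + (+0.03750)² = 4.11875
Variance = 4.11875 / 8 = 0.51484
SE* = √0.51484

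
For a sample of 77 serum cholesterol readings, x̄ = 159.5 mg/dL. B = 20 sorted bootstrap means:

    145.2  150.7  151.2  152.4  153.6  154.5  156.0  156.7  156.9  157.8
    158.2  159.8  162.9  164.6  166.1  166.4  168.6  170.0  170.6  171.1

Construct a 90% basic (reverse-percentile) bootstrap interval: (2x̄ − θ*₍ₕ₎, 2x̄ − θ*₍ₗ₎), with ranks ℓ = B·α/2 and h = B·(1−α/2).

Percentile endpoints at ranks 1 and 19: θ*₍1₎ = 145.2, θ*₍19₎ = 170.6.
Basic interval reflects these around x̄:
  lower = 2 × 159.5 − 170.6 = 148.4
  upper = 2 × 159.5 − 145.2 = 173.8

(148.4, 173.8)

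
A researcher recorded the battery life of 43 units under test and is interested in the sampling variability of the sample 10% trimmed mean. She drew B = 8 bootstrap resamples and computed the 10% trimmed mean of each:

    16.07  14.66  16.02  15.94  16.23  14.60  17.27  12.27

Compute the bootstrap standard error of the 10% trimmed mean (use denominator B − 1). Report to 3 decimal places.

Bootstrap SE is the standard deviation of the 8 replicate 10% trimmed means.
Mean of replicates: (16.07 + 14.66 + 16.02 + 15.94 + 16.23 + 14.60 + 17.27 + 12.27) / 8 = 123.0600 / 8 = 15.3825
Sum of squared deviations: (+0.6875)² + (−0.7225)² + (+0.6375)² + (+0.5575)² + (+0.8475)² + (−0.7825)² + (+1.8875)² + (−3.1125)² = 16.2928
Variance = 16.2928 / 7 = 2.3275
SE* = √2.3275

SE* = 1.526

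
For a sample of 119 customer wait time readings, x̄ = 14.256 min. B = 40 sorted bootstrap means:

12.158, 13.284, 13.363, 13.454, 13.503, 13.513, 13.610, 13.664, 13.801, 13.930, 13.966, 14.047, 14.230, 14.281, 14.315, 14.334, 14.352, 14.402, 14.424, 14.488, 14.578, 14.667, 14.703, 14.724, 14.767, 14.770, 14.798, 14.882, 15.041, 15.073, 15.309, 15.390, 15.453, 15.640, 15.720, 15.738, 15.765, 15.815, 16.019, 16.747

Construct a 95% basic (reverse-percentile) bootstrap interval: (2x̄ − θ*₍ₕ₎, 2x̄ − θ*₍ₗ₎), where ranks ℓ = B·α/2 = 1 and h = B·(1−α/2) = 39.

(12.493, 16.354)

Percentile endpoints at ranks 1 and 39: θ*₍1₎ = 12.158, θ*₍39₎ = 16.019.
Basic interval reflects these around x̄:
  lower = 2 × 14.256 − 16.019 = 12.493
  upper = 2 × 14.256 − 12.158 = 16.354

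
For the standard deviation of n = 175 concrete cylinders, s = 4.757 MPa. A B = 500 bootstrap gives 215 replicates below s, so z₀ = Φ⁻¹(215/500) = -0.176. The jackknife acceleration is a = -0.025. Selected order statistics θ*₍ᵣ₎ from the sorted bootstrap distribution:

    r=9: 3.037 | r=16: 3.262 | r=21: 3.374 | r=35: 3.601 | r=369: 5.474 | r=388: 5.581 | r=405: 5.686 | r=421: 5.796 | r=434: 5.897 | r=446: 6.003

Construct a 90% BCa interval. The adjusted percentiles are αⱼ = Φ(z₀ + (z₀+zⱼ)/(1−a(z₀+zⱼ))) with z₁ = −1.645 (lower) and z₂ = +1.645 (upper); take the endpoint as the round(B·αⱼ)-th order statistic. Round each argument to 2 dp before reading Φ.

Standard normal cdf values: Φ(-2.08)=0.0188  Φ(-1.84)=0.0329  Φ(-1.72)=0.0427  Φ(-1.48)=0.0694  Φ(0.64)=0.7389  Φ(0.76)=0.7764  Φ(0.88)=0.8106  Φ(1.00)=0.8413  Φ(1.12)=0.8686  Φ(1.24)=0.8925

Lower: z₀ + z₁ = -0.176 + (-1.645) = -1.821; 1 − a(z₀+z₁) = 1 − (-0.025)(-1.821) = 0.9545; argument = -0.176 + (-1.821)/0.9545 = -2.0839 → -2.08.
α₁ = Φ(-2.08) = 0.0188; rank = round(500 × 0.0188) = 9; θ*₍9₎ = 3.037.
Upper: z₀ + z₂ = 1.469; 1 − a(z₀+z₂) = 1.0367; argument = 1.2410 → 1.24; α₂ = 0.8925; rank = 446; θ*₍446₎ = 6.003.

(3.037, 6.003)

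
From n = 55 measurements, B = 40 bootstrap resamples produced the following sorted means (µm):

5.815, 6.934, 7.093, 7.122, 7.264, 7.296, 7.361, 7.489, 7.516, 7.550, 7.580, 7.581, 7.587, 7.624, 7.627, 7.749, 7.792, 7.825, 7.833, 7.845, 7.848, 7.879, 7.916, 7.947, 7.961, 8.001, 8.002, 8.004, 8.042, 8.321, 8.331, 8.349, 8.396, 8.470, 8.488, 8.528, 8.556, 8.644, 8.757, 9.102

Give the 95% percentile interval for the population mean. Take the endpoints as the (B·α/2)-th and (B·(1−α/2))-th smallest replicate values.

α = 0.05; lower rank = 40 × 0.025 = 1; upper rank = 40 × 0.975 = 39.
The 1st smallest replicate is 5.815; the 39th is 8.757.

(5.815, 8.757)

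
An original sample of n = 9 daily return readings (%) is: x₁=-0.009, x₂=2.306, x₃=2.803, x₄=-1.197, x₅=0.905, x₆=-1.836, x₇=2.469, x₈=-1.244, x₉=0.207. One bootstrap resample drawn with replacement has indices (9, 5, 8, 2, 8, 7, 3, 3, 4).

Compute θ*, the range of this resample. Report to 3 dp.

Resample values: 0.207, 0.905, -1.244, 2.306, -1.244, 2.469, 2.803, 2.803, -1.197.
Range = 2.803 − -1.244 = 4.047

θ* = 4.047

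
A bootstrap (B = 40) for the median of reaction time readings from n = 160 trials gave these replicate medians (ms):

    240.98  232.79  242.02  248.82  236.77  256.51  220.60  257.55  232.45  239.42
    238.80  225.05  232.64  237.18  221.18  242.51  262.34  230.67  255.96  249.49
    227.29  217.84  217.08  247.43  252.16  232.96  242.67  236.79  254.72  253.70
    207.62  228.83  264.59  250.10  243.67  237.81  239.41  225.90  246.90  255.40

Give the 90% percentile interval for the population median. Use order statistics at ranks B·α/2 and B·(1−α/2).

(217.08, 257.55)

Sorted replicates: 207.62, 217.08, 217.84, 220.60, 221.18, 225.05, 225.90, 227.29, 228.83, 230.67, 232.45, 232.64, 232.79, 232.96, 236.77, 236.79, 237.18, 237.81, 238.80, 239.41, 239.42, 240.98, 242.02, 242.51, 242.67, 243.67, 246.90, 247.43, 248.82, 249.49, 250.10, 252.16, 253.70, 254.72, 255.40, 255.96, 256.51, 257.55, 262.34, 264.59
α = 0.10; lower rank = 40 × 0.050 = 2; upper rank = 40 × 0.950 = 38.
The 2nd smallest replicate is 217.08; the 38th is 257.55.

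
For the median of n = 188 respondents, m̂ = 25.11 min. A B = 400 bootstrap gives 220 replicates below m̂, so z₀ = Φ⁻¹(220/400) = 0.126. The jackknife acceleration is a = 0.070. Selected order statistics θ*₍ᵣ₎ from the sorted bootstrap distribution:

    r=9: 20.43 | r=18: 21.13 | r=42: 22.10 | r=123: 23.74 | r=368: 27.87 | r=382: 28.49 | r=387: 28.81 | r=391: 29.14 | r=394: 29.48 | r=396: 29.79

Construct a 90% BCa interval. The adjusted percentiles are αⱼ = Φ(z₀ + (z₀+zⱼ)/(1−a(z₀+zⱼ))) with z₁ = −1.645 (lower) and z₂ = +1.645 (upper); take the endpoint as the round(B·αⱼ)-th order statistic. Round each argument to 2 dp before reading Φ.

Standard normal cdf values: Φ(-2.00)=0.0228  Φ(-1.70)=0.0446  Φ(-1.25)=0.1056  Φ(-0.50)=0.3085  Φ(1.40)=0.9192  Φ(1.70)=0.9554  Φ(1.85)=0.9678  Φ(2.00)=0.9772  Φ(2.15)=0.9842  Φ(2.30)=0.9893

(22.10, 29.48)

Lower: z₀ + z₁ = 0.126 + (-1.645) = -1.519; 1 − a(z₀+z₁) = 1 − (0.070)(-1.519) = 1.1063; argument = 0.126 + (-1.519)/1.1063 = -1.2470 → -1.25.
α₁ = Φ(-1.25) = 0.1056; rank = round(400 × 0.1056) = 42; θ*₍42₎ = 22.10.
Upper: z₀ + z₂ = 1.771; 1 − a(z₀+z₂) = 0.8760; argument = 2.1476 → 2.15; α₂ = 0.9842; rank = 394; θ*₍394₎ = 29.48.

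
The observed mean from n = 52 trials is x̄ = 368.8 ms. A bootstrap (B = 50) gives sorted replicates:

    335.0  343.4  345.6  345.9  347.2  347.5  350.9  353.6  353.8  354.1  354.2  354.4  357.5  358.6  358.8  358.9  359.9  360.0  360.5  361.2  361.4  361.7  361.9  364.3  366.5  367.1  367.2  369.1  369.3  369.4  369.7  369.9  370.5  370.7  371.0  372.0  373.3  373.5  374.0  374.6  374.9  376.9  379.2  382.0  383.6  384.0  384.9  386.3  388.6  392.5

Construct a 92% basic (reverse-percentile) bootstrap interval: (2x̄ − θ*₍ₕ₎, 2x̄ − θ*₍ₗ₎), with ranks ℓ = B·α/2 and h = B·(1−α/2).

(351.3, 394.2)

Percentile endpoints at ranks 2 and 48: θ*₍2₎ = 343.4, θ*₍48₎ = 386.3.
Basic interval reflects these around x̄:
  lower = 2 × 368.8 − 386.3 = 351.3
  upper = 2 × 368.8 − 343.4 = 394.2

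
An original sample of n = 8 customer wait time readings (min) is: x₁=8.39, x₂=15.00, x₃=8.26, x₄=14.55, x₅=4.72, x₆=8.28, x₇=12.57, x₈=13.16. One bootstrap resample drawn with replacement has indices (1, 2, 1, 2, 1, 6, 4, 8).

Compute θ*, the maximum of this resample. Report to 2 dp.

Resample values: 8.39, 15.00, 8.39, 15.00, 8.39, 8.28, 14.55, 13.16.
Maximum = 15.00

θ* = 15.00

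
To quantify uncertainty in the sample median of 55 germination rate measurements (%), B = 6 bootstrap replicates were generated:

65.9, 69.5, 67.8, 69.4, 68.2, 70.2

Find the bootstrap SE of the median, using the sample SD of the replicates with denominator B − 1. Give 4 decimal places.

Bootstrap SE is the standard deviation of the 6 replicate medians.
Mean of replicates: (65.9 + 69.5 + 67.8 + 69.4 + 68.2 + 70.2) / 6 = 411.00000 / 6 = 68.50000
Sum of squared deviations: (−2.60000)² + (+1.00000)² + (−0.70000)² + (+0.90000)² + (−0.30000)² + (+1.70000)² = 12.04000
Variance = 12.04000 / 5 = 2.40800
SE* = √2.40800

SE* = 1.5518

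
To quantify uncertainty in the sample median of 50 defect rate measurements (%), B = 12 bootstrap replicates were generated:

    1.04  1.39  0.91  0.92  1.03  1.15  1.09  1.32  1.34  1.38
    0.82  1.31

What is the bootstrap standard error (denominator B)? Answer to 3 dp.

Bootstrap SE is the standard deviation of the 12 replicate medians.
Mean of replicates: (1.04 + 1.39 + 0.91 + 0.92 + 1.03 + 1.15 + 1.09 + 1.32 + 1.34 + 1.38 + 0.82 + 1.31) / 12 = 13.7000 / 12 = 1.1417
Sum of squared deviations: (−0.1017)² + (+0.2483)² + (−0.2317)² + (−0.2217)² + (−0.1117)² + (+0.0083)² + (−0.0517)² + (+0.1783)² + (+0.1983)² + (+0.2383)² + (−0.3217)² + (+0.1683)² = 0.4498
Variance = 0.4498 / 12 = 0.0375
SE* = √0.0375

SE* = 0.194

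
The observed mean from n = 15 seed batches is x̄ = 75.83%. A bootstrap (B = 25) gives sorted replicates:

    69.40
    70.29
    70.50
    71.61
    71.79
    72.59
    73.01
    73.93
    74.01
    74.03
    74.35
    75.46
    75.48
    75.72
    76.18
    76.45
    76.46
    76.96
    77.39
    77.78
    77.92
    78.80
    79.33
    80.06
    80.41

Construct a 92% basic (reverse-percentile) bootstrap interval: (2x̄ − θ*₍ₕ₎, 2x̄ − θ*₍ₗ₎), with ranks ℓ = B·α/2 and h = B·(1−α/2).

Percentile endpoints at ranks 1 and 24: θ*₍1₎ = 69.40, θ*₍24₎ = 80.06.
Basic interval reflects these around x̄:
  lower = 2 × 75.83 − 80.06 = 71.60
  upper = 2 × 75.83 − 69.40 = 82.26

(71.60, 82.26)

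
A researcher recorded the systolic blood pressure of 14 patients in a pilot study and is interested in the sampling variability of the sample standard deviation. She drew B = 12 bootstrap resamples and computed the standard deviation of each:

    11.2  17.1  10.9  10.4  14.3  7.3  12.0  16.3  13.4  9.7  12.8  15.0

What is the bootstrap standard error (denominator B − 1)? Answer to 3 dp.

Bootstrap SE is the standard deviation of the 12 replicate standard deviations.
Mean of replicates: (11.2 + 17.1 + 10.9 + 10.4 + 14.3 + 7.3 + 12.0 + 16.3 + 13.4 + 9.7 + 12.8 + 15.0) / 12 = 150.4000 / 12 = 12.5333
Sum of squared deviations: (−1.3333)² + (+4.5667)² + (−1.6333)² + (−2.1333)² + (+1.7667)² + (−5.2333)² + (−0.5333)² + (+3.7667)² + (+0.8667)² + (−2.8333)² + (+0.2667)² + (+2.4667)² = 89.7667
Variance = 89.7667 / 11 = 8.1606
SE* = √8.1606

SE* = 2.857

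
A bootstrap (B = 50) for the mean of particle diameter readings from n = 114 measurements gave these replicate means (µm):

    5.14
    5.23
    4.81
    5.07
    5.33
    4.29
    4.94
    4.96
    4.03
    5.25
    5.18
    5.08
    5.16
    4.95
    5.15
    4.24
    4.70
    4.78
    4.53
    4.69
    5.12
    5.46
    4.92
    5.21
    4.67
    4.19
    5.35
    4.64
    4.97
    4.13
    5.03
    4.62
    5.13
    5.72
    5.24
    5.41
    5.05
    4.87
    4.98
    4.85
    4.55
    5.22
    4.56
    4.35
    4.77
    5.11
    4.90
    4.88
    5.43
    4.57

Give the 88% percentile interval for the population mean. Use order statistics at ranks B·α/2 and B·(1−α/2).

(4.19, 5.41)

Sorted replicates: 4.03, 4.13, 4.19, 4.24, 4.29, 4.35, 4.53, 4.55, 4.56, 4.57, 4.62, 4.64, 4.67, 4.69, 4.70, 4.77, 4.78, 4.81, 4.85, 4.87, 4.88, 4.90, 4.92, 4.94, 4.95, 4.96, 4.97, 4.98, 5.03, 5.05, 5.07, 5.08, 5.11, 5.12, 5.13, 5.14, 5.15, 5.16, 5.18, 5.21, 5.22, 5.23, 5.24, 5.25, 5.33, 5.35, 5.41, 5.43, 5.46, 5.72
α = 0.12; lower rank = 50 × 0.060 = 3; upper rank = 50 × 0.940 = 47.
The 3rd smallest replicate is 4.19; the 47th is 5.41.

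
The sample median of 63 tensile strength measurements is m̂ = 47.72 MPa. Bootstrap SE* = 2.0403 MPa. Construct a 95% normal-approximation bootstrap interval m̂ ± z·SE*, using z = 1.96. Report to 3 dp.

(43.721, 51.719)

Margin = 1.96 × 2.0403 = 3.9990
Interval: 47.72 ± 3.9990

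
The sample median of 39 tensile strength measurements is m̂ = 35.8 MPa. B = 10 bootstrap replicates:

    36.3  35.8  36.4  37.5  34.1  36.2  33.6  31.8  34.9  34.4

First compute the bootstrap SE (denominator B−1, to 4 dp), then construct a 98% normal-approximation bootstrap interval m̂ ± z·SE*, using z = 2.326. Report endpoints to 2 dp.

Mean of replicates = 35.1000; sum of squared deviations = 25.2600; SE* = √(25.2600/9) = 1.6753
Margin = 2.326 × 1.6753 = 3.897
Interval: 35.8 ± 3.897

(31.90, 39.70)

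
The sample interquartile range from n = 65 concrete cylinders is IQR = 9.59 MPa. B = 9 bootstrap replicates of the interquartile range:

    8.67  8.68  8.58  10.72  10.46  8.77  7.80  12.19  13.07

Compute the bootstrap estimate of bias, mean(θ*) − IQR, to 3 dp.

mean(θ*) = (8.67 + 8.68 + 8.58 + 10.72 + 10.46 + 8.77 + 7.80 + 12.19 + 13.07) / 9 = 9.8822
bias = 9.8822 − 9.59

bias = +0.292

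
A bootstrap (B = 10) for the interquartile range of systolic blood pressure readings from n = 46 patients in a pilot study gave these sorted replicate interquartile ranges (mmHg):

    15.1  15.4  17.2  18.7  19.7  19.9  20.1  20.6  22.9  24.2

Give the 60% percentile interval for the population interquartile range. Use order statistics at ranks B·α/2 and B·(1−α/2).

α = 0.40; lower rank = 10 × 0.200 = 2; upper rank = 10 × 0.800 = 8.
The 2nd smallest replicate is 15.4; the 8th is 20.6.

(15.4, 20.6)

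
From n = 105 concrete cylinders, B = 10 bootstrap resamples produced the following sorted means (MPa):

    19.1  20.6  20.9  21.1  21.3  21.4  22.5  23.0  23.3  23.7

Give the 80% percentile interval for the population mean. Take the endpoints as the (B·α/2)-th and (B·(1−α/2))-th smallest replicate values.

α = 0.20; lower rank = 10 × 0.100 = 1; upper rank = 10 × 0.900 = 9.
The 1st smallest replicate is 19.1; the 9th is 23.3.

(19.1, 23.3)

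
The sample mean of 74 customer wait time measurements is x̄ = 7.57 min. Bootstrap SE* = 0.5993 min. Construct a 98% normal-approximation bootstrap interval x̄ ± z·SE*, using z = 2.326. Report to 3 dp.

(6.176, 8.964)

Margin = 2.326 × 0.5993 = 1.3940
Interval: 7.57 ± 1.3940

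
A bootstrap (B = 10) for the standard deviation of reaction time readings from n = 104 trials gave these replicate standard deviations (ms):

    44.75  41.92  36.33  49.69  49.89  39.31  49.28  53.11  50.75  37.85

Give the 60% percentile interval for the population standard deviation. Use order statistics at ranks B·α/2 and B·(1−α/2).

(37.85, 49.89)

Sorted replicates: 36.33, 37.85, 39.31, 41.92, 44.75, 49.28, 49.69, 49.89, 50.75, 53.11
α = 0.40; lower rank = 10 × 0.200 = 2; upper rank = 10 × 0.800 = 8.
The 2nd smallest replicate is 37.85; the 8th is 49.89.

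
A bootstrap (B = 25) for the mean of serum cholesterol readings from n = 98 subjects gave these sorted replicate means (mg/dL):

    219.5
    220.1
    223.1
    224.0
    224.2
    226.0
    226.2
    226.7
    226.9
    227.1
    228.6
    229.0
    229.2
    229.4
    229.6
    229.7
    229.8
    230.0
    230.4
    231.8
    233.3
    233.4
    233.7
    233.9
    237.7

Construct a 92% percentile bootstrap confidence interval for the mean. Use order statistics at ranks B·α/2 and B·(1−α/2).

(219.5, 233.9)

α = 0.08; lower rank = 25 × 0.040 = 1; upper rank = 25 × 0.960 = 24.
The 1st smallest replicate is 219.5; the 24th is 233.9.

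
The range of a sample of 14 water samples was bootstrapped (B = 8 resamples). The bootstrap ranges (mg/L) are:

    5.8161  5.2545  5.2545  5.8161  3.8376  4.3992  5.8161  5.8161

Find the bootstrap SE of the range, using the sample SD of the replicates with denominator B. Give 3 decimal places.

SE* = 0.707

Bootstrap SE is the standard deviation of the 8 replicate ranges.
Mean of replicates: (5.8161 + 5.2545 + 5.2545 + 5.8161 + 3.8376 + 4.3992 + 5.8161 + 5.8161) / 8 = 42.01020 / 8 = 5.25127
Sum of squared deviations: (+0.56482)² + (+0.00323)² + (+0.00323)² + (+0.56482)² + (−1.41367)² + (−0.85207)² + (+0.56482)² + (+0.56482)² = 4.00064
Variance = 4.00064 / 8 = 0.50008
SE* = √0.50008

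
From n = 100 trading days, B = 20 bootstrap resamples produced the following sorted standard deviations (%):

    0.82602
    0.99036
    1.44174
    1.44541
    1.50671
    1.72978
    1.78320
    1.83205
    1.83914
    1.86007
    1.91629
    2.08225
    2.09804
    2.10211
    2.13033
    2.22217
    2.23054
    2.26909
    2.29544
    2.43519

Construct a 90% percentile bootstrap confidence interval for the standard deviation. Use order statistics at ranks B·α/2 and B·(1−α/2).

(0.82602, 2.29544)

α = 0.10; lower rank = 20 × 0.050 = 1; upper rank = 20 × 0.950 = 19.
The 1st smallest replicate is 0.82602; the 19th is 2.29544.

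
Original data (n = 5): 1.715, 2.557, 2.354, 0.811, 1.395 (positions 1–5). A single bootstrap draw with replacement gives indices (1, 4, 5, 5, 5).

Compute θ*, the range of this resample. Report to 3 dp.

θ* = 0.904

Resample values: 1.715, 0.811, 1.395, 1.395, 1.395.
Range = 1.715 − 0.811 = 0.904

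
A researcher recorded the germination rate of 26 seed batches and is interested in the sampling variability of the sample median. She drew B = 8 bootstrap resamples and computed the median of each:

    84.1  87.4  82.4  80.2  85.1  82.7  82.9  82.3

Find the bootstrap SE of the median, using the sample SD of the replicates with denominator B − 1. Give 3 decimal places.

SE* = 2.157

Bootstrap SE is the standard deviation of the 8 replicate medians.
Mean of replicates: (84.1 + 87.4 + 82.4 + 80.2 + 85.1 + 82.7 + 82.9 + 82.3) / 8 = 667.1000 / 8 = 83.3875
Sum of squared deviations: (+0.7125)² + (+4.0125)² + (−0.9875)² + (−3.1875)² + (+1.7125)² + (−0.6875)² + (−0.4875)² + (−1.0875)² = 32.5687
Variance = 32.5687 / 7 = 4.6527
SE* = √4.6527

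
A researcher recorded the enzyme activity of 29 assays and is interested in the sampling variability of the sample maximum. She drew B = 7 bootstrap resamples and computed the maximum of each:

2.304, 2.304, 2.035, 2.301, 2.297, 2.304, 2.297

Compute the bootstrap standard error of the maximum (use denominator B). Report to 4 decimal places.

SE* = 0.0932

Bootstrap SE is the standard deviation of the 7 replicate maximums.
Mean of replicates: (2.304 + 2.304 + 2.035 + 2.301 + 2.297 + 2.304 + 2.297) / 7 = 15.84200 / 7 = 2.26314
Sum of squared deviations: (+0.04086)² + (+0.04086)² + (−0.22814)² + (+0.03786)² + (+0.03386)² + (+0.04086)² + (+0.03386)² = 0.06078
Variance = 0.06078 / 7 = 0.00868
SE* = √0.00868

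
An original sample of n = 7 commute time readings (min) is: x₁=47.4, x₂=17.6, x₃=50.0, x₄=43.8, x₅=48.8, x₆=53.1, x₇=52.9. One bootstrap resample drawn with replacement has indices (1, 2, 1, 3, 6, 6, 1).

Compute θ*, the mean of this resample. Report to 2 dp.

θ* = 45.14

Resample values: 47.4, 17.6, 47.4, 50.0, 53.1, 53.1, 47.4.
Mean = (47.4 + 17.6 + 47.4 + 50.0 + 53.1 + 53.1 + 47.4) / 7 = 316.00 / 7 = 45.14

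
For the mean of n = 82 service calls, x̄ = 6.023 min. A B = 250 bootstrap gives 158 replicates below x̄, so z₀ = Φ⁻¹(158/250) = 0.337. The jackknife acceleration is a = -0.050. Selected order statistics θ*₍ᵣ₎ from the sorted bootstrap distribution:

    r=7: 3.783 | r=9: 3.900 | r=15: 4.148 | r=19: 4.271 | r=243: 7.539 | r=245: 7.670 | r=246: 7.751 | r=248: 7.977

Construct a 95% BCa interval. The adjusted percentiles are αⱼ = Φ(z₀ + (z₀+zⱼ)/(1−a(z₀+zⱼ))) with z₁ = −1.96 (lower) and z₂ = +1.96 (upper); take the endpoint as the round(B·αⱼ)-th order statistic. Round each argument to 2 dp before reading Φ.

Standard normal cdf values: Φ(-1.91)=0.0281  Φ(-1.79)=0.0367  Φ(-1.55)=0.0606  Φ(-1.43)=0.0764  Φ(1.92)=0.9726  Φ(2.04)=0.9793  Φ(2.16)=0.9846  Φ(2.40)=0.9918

(4.271, 7.977)

Lower: z₀ + z₁ = 0.337 + (-1.960) = -1.623; 1 − a(z₀+z₁) = 1 − (-0.050)(-1.623) = 0.9188; argument = 0.337 + (-1.623)/0.9188 = -1.4293 → -1.43.
α₁ = Φ(-1.43) = 0.0764; rank = round(250 × 0.0764) = 19; θ*₍19₎ = 4.271.
Upper: z₀ + z₂ = 2.297; 1 − a(z₀+z₂) = 1.1149; argument = 2.3974 → 2.40; α₂ = 0.9918; rank = 248; θ*₍248₎ = 7.977.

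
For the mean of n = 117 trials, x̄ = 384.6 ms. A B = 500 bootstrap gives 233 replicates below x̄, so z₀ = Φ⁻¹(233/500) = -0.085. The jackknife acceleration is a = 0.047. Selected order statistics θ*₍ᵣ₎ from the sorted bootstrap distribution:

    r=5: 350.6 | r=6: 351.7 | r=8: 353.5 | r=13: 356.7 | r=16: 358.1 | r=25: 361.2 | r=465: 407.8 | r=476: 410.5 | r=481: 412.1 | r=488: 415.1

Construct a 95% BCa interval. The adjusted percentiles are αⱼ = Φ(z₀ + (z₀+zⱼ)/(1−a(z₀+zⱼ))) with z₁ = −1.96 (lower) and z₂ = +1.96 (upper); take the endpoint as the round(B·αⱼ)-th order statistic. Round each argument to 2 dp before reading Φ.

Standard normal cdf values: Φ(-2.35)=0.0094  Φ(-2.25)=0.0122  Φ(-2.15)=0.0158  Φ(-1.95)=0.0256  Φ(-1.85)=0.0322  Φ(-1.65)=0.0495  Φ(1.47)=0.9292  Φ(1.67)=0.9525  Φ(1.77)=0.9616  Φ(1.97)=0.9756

(356.7, 415.1)

Lower: z₀ + z₁ = -0.085 + (-1.960) = -2.045; 1 − a(z₀+z₁) = 1 − (0.047)(-2.045) = 1.0961; argument = -0.085 + (-2.045)/1.0961 = -1.9507 → -1.95.
α₁ = Φ(-1.95) = 0.0256; rank = round(500 × 0.0256) = 13; θ*₍13₎ = 356.7.
Upper: z₀ + z₂ = 1.875; 1 − a(z₀+z₂) = 0.9119; argument = 1.9712 → 1.97; α₂ = 0.9756; rank = 488; θ*₍488₎ = 415.1.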